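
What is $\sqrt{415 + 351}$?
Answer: $\sqrt{766} \approx 27.677$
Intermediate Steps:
$\sqrt{415 + 351} = \sqrt{766}$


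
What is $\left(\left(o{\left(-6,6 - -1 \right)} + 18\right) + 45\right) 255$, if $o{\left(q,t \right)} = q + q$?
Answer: $13005$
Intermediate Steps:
$o{\left(q,t \right)} = 2 q$
$\left(\left(o{\left(-6,6 - -1 \right)} + 18\right) + 45\right) 255 = \left(\left(2 \left(-6\right) + 18\right) + 45\right) 255 = \left(\left(-12 + 18\right) + 45\right) 255 = \left(6 + 45\right) 255 = 51 \cdot 255 = 13005$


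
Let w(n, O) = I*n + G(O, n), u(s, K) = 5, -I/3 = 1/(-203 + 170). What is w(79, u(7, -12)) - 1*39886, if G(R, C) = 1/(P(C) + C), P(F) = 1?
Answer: -35093349/880 ≈ -39879.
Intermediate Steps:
I = 1/11 (I = -3/(-203 + 170) = -3/(-33) = -3*(-1/33) = 1/11 ≈ 0.090909)
G(R, C) = 1/(1 + C)
w(n, O) = 1/(1 + n) + n/11 (w(n, O) = n/11 + 1/(1 + n) = 1/(1 + n) + n/11)
w(79, u(7, -12)) - 1*39886 = (11 + 79*(1 + 79))/(11*(1 + 79)) - 1*39886 = (1/11)*(11 + 79*80)/80 - 39886 = (1/11)*(1/80)*(11 + 6320) - 39886 = (1/11)*(1/80)*6331 - 39886 = 6331/880 - 39886 = -35093349/880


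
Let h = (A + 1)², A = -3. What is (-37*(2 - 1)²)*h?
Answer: -148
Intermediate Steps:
h = 4 (h = (-3 + 1)² = (-2)² = 4)
(-37*(2 - 1)²)*h = -37*(2 - 1)²*4 = -37*1²*4 = -37*1*4 = -37*4 = -148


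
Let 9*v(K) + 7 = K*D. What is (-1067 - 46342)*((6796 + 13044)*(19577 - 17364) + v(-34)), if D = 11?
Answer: -2081533754299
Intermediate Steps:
v(K) = -7/9 + 11*K/9 (v(K) = -7/9 + (K*11)/9 = -7/9 + (11*K)/9 = -7/9 + 11*K/9)
(-1067 - 46342)*((6796 + 13044)*(19577 - 17364) + v(-34)) = (-1067 - 46342)*((6796 + 13044)*(19577 - 17364) + (-7/9 + (11/9)*(-34))) = -47409*(19840*2213 + (-7/9 - 374/9)) = -47409*(43905920 - 127/3) = -47409*131717633/3 = -2081533754299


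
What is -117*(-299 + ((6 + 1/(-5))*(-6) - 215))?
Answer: 321048/5 ≈ 64210.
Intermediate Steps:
-117*(-299 + ((6 + 1/(-5))*(-6) - 215)) = -117*(-299 + ((6 + 1*(-⅕))*(-6) - 215)) = -117*(-299 + ((6 - ⅕)*(-6) - 215)) = -117*(-299 + ((29/5)*(-6) - 215)) = -117*(-299 + (-174/5 - 215)) = -117*(-299 - 1249/5) = -117*(-2744/5) = 321048/5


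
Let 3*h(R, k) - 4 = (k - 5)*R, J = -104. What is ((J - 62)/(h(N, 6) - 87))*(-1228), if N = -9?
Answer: -305772/133 ≈ -2299.0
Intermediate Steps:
h(R, k) = 4/3 + R*(-5 + k)/3 (h(R, k) = 4/3 + ((k - 5)*R)/3 = 4/3 + ((-5 + k)*R)/3 = 4/3 + (R*(-5 + k))/3 = 4/3 + R*(-5 + k)/3)
((J - 62)/(h(N, 6) - 87))*(-1228) = ((-104 - 62)/((4/3 - 5/3*(-9) + (⅓)*(-9)*6) - 87))*(-1228) = -166/((4/3 + 15 - 18) - 87)*(-1228) = -166/(-5/3 - 87)*(-1228) = -166/(-266/3)*(-1228) = -166*(-3/266)*(-1228) = (249/133)*(-1228) = -305772/133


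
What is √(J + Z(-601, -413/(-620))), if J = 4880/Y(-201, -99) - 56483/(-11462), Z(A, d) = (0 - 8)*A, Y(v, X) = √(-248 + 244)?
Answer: √(632310158898 - 320560963360*I)/11462 ≈ 71.446 - 17.076*I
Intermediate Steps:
Y(v, X) = 2*I (Y(v, X) = √(-4) = 2*I)
Z(A, d) = -8*A
J = 56483/11462 - 2440*I (J = 4880/((2*I)) - 56483/(-11462) = 4880*(-I/2) - 56483*(-1/11462) = -2440*I + 56483/11462 = 56483/11462 - 2440*I ≈ 4.9278 - 2440.0*I)
√(J + Z(-601, -413/(-620))) = √((56483/11462 - 2440*I) - 8*(-601)) = √((56483/11462 - 2440*I) + 4808) = √(55165779/11462 - 2440*I)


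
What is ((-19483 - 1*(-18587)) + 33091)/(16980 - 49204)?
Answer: -32195/32224 ≈ -0.99910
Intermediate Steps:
((-19483 - 1*(-18587)) + 33091)/(16980 - 49204) = ((-19483 + 18587) + 33091)/(-32224) = (-896 + 33091)*(-1/32224) = 32195*(-1/32224) = -32195/32224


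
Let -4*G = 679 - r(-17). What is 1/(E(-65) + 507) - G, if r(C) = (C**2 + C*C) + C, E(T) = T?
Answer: 6520/221 ≈ 29.502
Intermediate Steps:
r(C) = C + 2*C**2 (r(C) = (C**2 + C**2) + C = 2*C**2 + C = C + 2*C**2)
G = -59/2 (G = -(679 - (-17)*(1 + 2*(-17)))/4 = -(679 - (-17)*(1 - 34))/4 = -(679 - (-17)*(-33))/4 = -(679 - 1*561)/4 = -(679 - 561)/4 = -1/4*118 = -59/2 ≈ -29.500)
1/(E(-65) + 507) - G = 1/(-65 + 507) - 1*(-59/2) = 1/442 + 59/2 = 6520/221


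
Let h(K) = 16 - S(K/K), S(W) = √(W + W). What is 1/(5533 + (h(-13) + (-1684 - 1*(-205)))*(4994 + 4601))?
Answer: -7015976/98447746401127 + 9595*√2/196895492802254 ≈ -7.1197e-8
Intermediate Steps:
S(W) = √2*√W (S(W) = √(2*W) = √2*√W)
h(K) = 16 - √2 (h(K) = 16 - √2*√(K/K) = 16 - √2*√1 = 16 - √2)
1/(5533 + (h(-13) + (-1684 - 1*(-205)))*(4994 + 4601)) = 1/(5533 + ((16 - √2) + (-1684 - 1*(-205)))*(4994 + 4601)) = 1/(5533 + ((16 - √2) + (-1684 + 205))*9595) = 1/(5533 + ((16 - √2) - 1479)*9595) = 1/(5533 + (-1463 - √2)*9595) = 1/(5533 + (-14037485 - 9595*√2)) = 1/(-14031952 - 9595*√2)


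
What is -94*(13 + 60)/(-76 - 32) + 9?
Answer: 3917/54 ≈ 72.537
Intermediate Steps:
-94*(13 + 60)/(-76 - 32) + 9 = -6862/(-108) + 9 = -6862*(-1)/108 + 9 = -94*(-73/108) + 9 = 3431/54 + 9 = 3917/54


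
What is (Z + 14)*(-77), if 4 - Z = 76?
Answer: 4466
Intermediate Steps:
Z = -72 (Z = 4 - 1*76 = 4 - 76 = -72)
(Z + 14)*(-77) = (-72 + 14)*(-77) = -58*(-77) = 4466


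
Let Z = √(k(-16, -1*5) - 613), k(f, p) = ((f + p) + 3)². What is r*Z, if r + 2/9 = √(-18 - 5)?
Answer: -17*√23 - 34*I/9 ≈ -81.529 - 3.7778*I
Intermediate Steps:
k(f, p) = (3 + f + p)²
r = -2/9 + I*√23 (r = -2/9 + √(-18 - 5) = -2/9 + √(-23) = -2/9 + I*√23 ≈ -0.22222 + 4.7958*I)
Z = 17*I (Z = √((3 - 16 - 1*5)² - 613) = √((3 - 16 - 5)² - 613) = √((-18)² - 613) = √(324 - 613) = √(-289) = 17*I ≈ 17.0*I)
r*Z = (-2/9 + I*√23)*(17*I) = 17*I*(-2/9 + I*√23)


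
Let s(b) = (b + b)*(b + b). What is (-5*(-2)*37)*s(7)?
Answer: 72520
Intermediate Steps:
s(b) = 4*b² (s(b) = (2*b)*(2*b) = 4*b²)
(-5*(-2)*37)*s(7) = (-5*(-2)*37)*(4*7²) = (10*37)*(4*49) = 370*196 = 72520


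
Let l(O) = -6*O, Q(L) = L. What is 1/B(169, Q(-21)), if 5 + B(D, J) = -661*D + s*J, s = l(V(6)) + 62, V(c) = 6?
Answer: -1/112260 ≈ -8.9079e-6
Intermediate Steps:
s = 26 (s = -6*6 + 62 = -36 + 62 = 26)
B(D, J) = -5 - 661*D + 26*J (B(D, J) = -5 + (-661*D + 26*J) = -5 - 661*D + 26*J)
1/B(169, Q(-21)) = 1/(-5 - 661*169 + 26*(-21)) = 1/(-5 - 111709 - 546) = 1/(-112260) = -1/112260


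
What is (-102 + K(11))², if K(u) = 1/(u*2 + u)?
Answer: 11323225/1089 ≈ 10398.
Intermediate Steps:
K(u) = 1/(3*u) (K(u) = 1/(2*u + u) = 1/(3*u))
(-102 + K(11))² = (-102 + (⅓)/11)² = (-102 + (⅓)*(1/11))² = (-102 + 1/33)² = (-3365/33)² = 11323225/1089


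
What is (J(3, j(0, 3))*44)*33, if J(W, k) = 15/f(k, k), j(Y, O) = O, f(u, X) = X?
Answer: 7260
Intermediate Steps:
J(W, k) = 15/k
(J(3, j(0, 3))*44)*33 = ((15/3)*44)*33 = ((15*(⅓))*44)*33 = (5*44)*33 = 220*33 = 7260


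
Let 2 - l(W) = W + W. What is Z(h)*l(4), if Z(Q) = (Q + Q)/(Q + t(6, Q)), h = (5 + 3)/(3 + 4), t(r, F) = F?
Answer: -6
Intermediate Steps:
l(W) = 2 - 2*W (l(W) = 2 - (W + W) = 2 - 2*W)
h = 8/7 ≈ 1.1429
Z(Q) = 1 (Z(Q) = (Q + Q)/(Q + Q) = (2*Q)/((2*Q)) = (2*Q)*(1/(2*Q)) = 1)
Z(h)*l(4) = 1*(2 - 2*4) = 1*(2 - 8) = 1*(-6) = -6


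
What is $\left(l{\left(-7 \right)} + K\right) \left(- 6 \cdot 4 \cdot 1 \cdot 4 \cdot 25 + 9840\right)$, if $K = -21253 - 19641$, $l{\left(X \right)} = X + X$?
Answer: $-304355520$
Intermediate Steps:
$l{\left(X \right)} = 2 X$
$K = -40894$ ($K = -21253 - 19641 = -40894$)
$\left(l{\left(-7 \right)} + K\right) \left(- 6 \cdot 4 \cdot 1 \cdot 4 \cdot 25 + 9840\right) = \left(2 \left(-7\right) - 40894\right) \left(- 6 \cdot 4 \cdot 1 \cdot 4 \cdot 25 + 9840\right) = \left(-14 - 40894\right) \left(- 6 \cdot 4 \cdot 4 \cdot 25 + 9840\right) = - 40908 \left(\left(-6\right) 16 \cdot 25 + 9840\right) = - 40908 \left(\left(-96\right) 25 + 9840\right) = - 40908 \left(-2400 + 9840\right) = \left(-40908\right) 7440 = -304355520$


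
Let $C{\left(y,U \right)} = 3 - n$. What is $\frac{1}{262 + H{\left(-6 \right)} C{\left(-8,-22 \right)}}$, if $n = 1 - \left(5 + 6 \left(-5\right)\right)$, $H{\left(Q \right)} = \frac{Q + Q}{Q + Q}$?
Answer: $\frac{1}{239} \approx 0.0041841$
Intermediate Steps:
$H{\left(Q \right)} = 1$ ($H{\left(Q \right)} = \frac{2 Q}{2 Q} = 2 Q \frac{1}{2 Q} = 1$)
$n = 26$ ($n = 1 - \left(5 - 30\right) = 1 - -25 = 1 + 25 = 26$)
$C{\left(y,U \right)} = -23$ ($C{\left(y,U \right)} = 3 - 26 = -23$)
$\frac{1}{262 + H{\left(-6 \right)} C{\left(-8,-22 \right)}} = \frac{1}{262 + 1 \left(-23\right)} = \frac{1}{262 - 23} = \frac{1}{239}$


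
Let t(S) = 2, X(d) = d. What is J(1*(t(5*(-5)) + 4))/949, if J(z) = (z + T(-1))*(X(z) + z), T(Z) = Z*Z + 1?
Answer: 96/949 ≈ 0.10116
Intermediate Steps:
T(Z) = 1 + Z² (T(Z) = Z² + 1 = 1 + Z²)
J(z) = 2*z*(2 + z) (J(z) = (z + (1 + (-1)²))*(z + z) = (z + (1 + 1))*(2*z) = (z + 2)*(2*z) = (2 + z)*(2*z) = 2*z*(2 + z))
J(1*(t(5*(-5)) + 4))/949 = (2*(1*(2 + 4))*(2 + 1*(2 + 4)))/949 = (2*(1*6)*(2 + 1*6))*(1/949) = (2*6*(2 + 6))*(1/949) = (2*6*8)*(1/949) = 96*(1/949) = 96/949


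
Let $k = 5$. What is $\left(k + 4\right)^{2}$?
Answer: $81$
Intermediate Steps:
$\left(k + 4\right)^{2} = \left(5 + 4\right)^{2} = 9^{2} = 81$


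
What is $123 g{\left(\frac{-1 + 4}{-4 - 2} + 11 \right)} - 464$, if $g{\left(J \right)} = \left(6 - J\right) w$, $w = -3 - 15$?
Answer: $9499$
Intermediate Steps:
$w = -18$ ($w = -3 - 15 = -18$)
$g{\left(J \right)} = -108 + 18 J$ ($g{\left(J \right)} = \left(6 - J\right) \left(-18\right) = -108 + 18 J$)
$123 g{\left(\frac{-1 + 4}{-4 - 2} + 11 \right)} - 464 = 123 \left(-108 + 18 \left(\frac{-1 + 4}{-4 - 2} + 11\right)\right) - 464 = 123 \left(-108 + 18 \left(\frac{3}{-6} + 11\right)\right) - 464 = 123 \left(-108 + 18 \left(3 \left(- \frac{1}{6}\right) + 11\right)\right) - 464 = 123 \left(-108 + 18 \left(- \frac{1}{2} + 11\right)\right) - 464 = 123 \left(-108 + 18 \cdot \frac{21}{2}\right) - 464 = 123 \left(-108 + 189\right) - 464 = 123 \cdot 81 - 464 = 9963 - 464 = 9499$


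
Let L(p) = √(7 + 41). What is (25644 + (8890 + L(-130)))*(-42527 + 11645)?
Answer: -1066478988 - 123528*√3 ≈ -1.0667e+9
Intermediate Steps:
L(p) = 4*√3 (L(p) = √48 = 4*√3)
(25644 + (8890 + L(-130)))*(-42527 + 11645) = (25644 + (8890 + 4*√3))*(-42527 + 11645) = (34534 + 4*√3)*(-30882) = -1066478988 - 123528*√3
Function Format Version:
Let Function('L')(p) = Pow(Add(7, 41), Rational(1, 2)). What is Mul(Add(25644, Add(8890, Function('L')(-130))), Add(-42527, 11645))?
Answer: Add(-1066478988, Mul(-123528, Pow(3, Rational(1, 2)))) ≈ -1.0667e+9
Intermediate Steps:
Function('L')(p) = Mul(4, Pow(3, Rational(1, 2))) (Function('L')(p) = Pow(48, Rational(1, 2)) = Mul(4, Pow(3, Rational(1, 2))))
Mul(Add(25644, Add(8890, Function('L')(-130))), Add(-42527, 11645)) = Mul(Add(25644, Add(8890, Mul(4, Pow(3, Rational(1, 2))))), Add(-42527, 11645)) = Mul(Add(34534, Mul(4, Pow(3, Rational(1, 2)))), -30882) = Add(-1066478988, Mul(-123528, Pow(3, Rational(1, 2))))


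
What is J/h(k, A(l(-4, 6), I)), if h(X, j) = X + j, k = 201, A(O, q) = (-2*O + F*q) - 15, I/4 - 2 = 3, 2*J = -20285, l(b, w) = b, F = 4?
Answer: -20285/548 ≈ -37.016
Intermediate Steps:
J = -20285/2 (J = (1/2)*(-20285) = -20285/2 ≈ -10143.)
I = 20 (I = 8 + 4*3 = 8 + 12 = 20)
A(O, q) = -15 - 2*O + 4*q (A(O, q) = (-2*O + 4*q) - 15 = -15 - 2*O + 4*q)
J/h(k, A(l(-4, 6), I)) = -20285/(2*(201 + (-15 - 2*(-4) + 4*20))) = -20285/(2*(201 + (-15 + 8 + 80))) = -20285/(2*(201 + 73)) = -20285/2/274 = -20285/2*1/274 = -20285/548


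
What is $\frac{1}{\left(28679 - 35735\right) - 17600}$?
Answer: $- \frac{1}{24656} \approx -4.0558 \cdot 10^{-5}$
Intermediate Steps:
$\frac{1}{\left(28679 - 35735\right) - 17600} = \frac{1}{-7056 - 17600} = \frac{1}{-24656} = - \frac{1}{24656}$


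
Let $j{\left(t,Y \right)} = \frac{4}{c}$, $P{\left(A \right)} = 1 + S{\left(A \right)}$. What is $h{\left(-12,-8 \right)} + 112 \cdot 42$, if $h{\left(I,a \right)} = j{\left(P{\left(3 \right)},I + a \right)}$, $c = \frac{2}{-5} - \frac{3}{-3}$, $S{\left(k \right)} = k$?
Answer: $\frac{14132}{3} \approx 4710.7$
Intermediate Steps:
$P{\left(A \right)} = 1 + A$
$c = \frac{3}{5}$ ($c = 2 \left(- \frac{1}{5}\right) - -1 = - \frac{2}{5} + 1 = \frac{3}{5} \approx 0.6$)
$j{\left(t,Y \right)} = \frac{20}{3}$ ($j{\left(t,Y \right)} = \frac{4}{\frac{3}{5}} = 4 \cdot \frac{5}{3} = \frac{20}{3}$)
$h{\left(I,a \right)} = \frac{20}{3}$
$h{\left(-12,-8 \right)} + 112 \cdot 42 = \frac{20}{3} + 112 \cdot 42 = \frac{20}{3} + 4704 = \frac{14132}{3}$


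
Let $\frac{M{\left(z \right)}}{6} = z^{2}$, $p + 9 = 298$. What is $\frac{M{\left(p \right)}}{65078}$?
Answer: $\frac{250563}{32539} \approx 7.7004$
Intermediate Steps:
$p = 289$ ($p = -9 + 298 = 289$)
$M{\left(z \right)} = 6 z^{2}$
$\frac{M{\left(p \right)}}{65078} = \frac{6 \cdot 289^{2}}{65078} = 6 \cdot 83521 \cdot \frac{1}{65078} = 501126 \cdot \frac{1}{65078} = \frac{250563}{32539}$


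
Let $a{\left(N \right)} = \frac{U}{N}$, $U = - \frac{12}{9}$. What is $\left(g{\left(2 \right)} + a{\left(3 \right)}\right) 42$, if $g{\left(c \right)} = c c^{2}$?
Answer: $\frac{952}{3} \approx 317.33$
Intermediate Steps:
$U = - \frac{4}{3}$ ($U = \left(-12\right) \frac{1}{9} = - \frac{4}{3} \approx -1.3333$)
$g{\left(c \right)} = c^{3}$
$a{\left(N \right)} = - \frac{4}{3 N}$
$\left(g{\left(2 \right)} + a{\left(3 \right)}\right) 42 = \left(2^{3} - \frac{4}{3 \cdot 3}\right) 42 = \left(8 - \frac{4}{9}\right) 42 = \frac{68}{9} \cdot 42 = \frac{952}{3}$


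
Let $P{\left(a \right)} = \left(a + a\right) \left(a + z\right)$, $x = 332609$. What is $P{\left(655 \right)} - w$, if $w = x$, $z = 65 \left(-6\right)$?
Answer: $14541$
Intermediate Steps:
$z = -390$
$w = 332609$
$P{\left(a \right)} = 2 a \left(-390 + a\right)$ ($P{\left(a \right)} = \left(a + a\right) \left(a - 390\right) = 2 a \left(-390 + a\right)$)
$P{\left(655 \right)} - w = 2 \cdot 655 \left(-390 + 655\right) - 332609 = 2 \cdot 655 \cdot 265 - 332609 = 347150 - 332609 = 14541$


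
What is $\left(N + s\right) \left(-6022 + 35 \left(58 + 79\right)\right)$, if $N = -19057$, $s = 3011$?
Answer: $19688442$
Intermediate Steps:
$\left(N + s\right) \left(-6022 + 35 \left(58 + 79\right)\right) = \left(-19057 + 3011\right) \left(-6022 + 35 \left(58 + 79\right)\right) = - 16046 \left(-6022 + 35 \cdot 137\right) = - 16046 \left(-6022 + 4795\right) = \left(-16046\right) \left(-1227\right) = 19688442$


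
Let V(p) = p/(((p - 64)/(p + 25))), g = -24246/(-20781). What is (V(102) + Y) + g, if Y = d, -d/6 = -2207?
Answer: 595946361/43871 ≈ 13584.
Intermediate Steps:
d = 13242 (d = -6*(-2207) = 13242)
Y = 13242
g = 2694/2309 (g = -24246*(-1/20781) = 2694/2309 ≈ 1.1667)
V(p) = p*(25 + p)/(-64 + p) (V(p) = p/(((-64 + p)/(25 + p))) = p*((25 + p)/(-64 + p)) = p*(25 + p)/(-64 + p))
(V(102) + Y) + g = (102*(25 + 102)/(-64 + 102) + 13242) + 2694/2309 = (102*127/38 + 13242) + 2694/2309 = (102*(1/38)*127 + 13242) + 2694/2309 = (6477/19 + 13242) + 2694/2309 = 258075/19 + 2694/2309 = 595946361/43871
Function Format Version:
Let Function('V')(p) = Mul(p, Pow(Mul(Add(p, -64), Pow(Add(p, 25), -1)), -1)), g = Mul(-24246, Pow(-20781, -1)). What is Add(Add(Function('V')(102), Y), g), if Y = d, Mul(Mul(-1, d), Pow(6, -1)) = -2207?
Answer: Rational(595946361, 43871) ≈ 13584.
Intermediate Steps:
d = 13242 (d = Mul(-6, -2207) = 13242)
Y = 13242
g = Rational(2694, 2309) (g = Mul(-24246, Rational(-1, 20781)) = Rational(2694, 2309) ≈ 1.1667)
Function('V')(p) = Mul(p, Pow(Add(-64, p), -1), Add(25, p)) (Function('V')(p) = Mul(p, Pow(Mul(Add(-64, p), Pow(Add(25, p), -1)), -1)) = Mul(p, Pow(Mul(Pow(Add(25, p), -1), Add(-64, p)), -1)) = Mul(p, Mul(Pow(Add(-64, p), -1), Add(25, p))) = Mul(p, Pow(Add(-64, p), -1), Add(25, p)))
Add(Add(Function('V')(102), Y), g) = Add(Add(Mul(102, Pow(Add(-64, 102), -1), Add(25, 102)), 13242), Rational(2694, 2309)) = Add(Add(Mul(102, Pow(38, -1), 127), 13242), Rational(2694, 2309)) = Add(Add(Mul(102, Rational(1, 38), 127), 13242), Rational(2694, 2309)) = Add(Add(Rational(6477, 19), 13242), Rational(2694, 2309)) = Add(Rational(258075, 19), Rational(2694, 2309)) = Rational(595946361, 43871)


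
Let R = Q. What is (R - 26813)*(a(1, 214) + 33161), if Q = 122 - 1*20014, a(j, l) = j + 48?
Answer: -1551073050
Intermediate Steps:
a(j, l) = 48 + j
Q = -19892 (Q = 122 - 20014 = -19892)
R = -19892
(R - 26813)*(a(1, 214) + 33161) = (-19892 - 26813)*((48 + 1) + 33161) = -46705*(49 + 33161) = -46705*33210 = -1551073050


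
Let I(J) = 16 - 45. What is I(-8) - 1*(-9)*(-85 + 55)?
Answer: -299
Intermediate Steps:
I(J) = -29
I(-8) - 1*(-9)*(-85 + 55) = -29 - 1*(-9)*(-85 + 55) = -29 - (-9)*(-30) = -29 - 1*270 = -29 - 270 = -299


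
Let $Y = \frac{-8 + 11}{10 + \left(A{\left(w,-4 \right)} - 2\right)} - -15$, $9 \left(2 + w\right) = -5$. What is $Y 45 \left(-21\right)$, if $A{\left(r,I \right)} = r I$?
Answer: $- \frac{2350215}{164} \approx -14331.0$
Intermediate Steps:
$w = - \frac{23}{9}$ ($w = -2 + \frac{1}{9} \left(-5\right) = -2 - \frac{5}{9} = - \frac{23}{9} \approx -2.5556$)
$A{\left(r,I \right)} = I r$
$Y = \frac{2487}{164}$ ($Y = \frac{-8 + 11}{10 - - \frac{74}{9}} - -15 = \frac{3}{10 + \left(\frac{92}{9} - 2\right)} + 15 = \frac{3}{10 + \frac{74}{9}} + 15 = \frac{3}{\frac{164}{9}} + 15 = 3 \cdot \frac{9}{164} + 15 = \frac{27}{164} + 15 = \frac{2487}{164} \approx 15.165$)
$Y 45 \left(-21\right) = \frac{2487}{164} \cdot 45 \left(-21\right) = \frac{111915}{164} \left(-21\right) = - \frac{2350215}{164}$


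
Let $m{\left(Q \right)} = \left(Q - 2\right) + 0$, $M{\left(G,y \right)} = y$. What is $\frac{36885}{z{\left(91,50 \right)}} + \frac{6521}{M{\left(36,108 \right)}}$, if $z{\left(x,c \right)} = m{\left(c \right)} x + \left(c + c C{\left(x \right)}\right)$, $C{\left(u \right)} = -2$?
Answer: $\frac{16070629}{233172} \approx 68.922$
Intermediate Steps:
$m{\left(Q \right)} = -2 + Q$ ($m{\left(Q \right)} = \left(-2 + Q\right) + 0 = -2 + Q$)
$z{\left(x,c \right)} = - c + x \left(-2 + c\right)$ ($z{\left(x,c \right)} = \left(-2 + c\right) x + \left(c + c \left(-2\right)\right) = x \left(-2 + c\right) + \left(c - 2 c\right) = x \left(-2 + c\right) - c = - c + x \left(-2 + c\right)$)
$\frac{36885}{z{\left(91,50 \right)}} + \frac{6521}{M{\left(36,108 \right)}} = \frac{36885}{\left(-1\right) 50 + 91 \left(-2 + 50\right)} + \frac{6521}{108} = \frac{36885}{-50 + 91 \cdot 48} + 6521 \cdot \frac{1}{108} = \frac{36885}{-50 + 4368} + \frac{6521}{108} = \frac{36885}{4318} + \frac{6521}{108} = \frac{16070629}{233172}$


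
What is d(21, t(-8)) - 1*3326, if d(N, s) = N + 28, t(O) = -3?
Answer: -3277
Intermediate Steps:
d(N, s) = 28 + N
d(21, t(-8)) - 1*3326 = (28 + 21) - 1*3326 = 49 - 3326 = -3277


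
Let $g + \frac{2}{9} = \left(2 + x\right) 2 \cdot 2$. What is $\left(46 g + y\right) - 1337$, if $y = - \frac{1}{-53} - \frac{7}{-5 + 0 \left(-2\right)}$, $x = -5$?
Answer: $- \frac{4526261}{2385} \approx -1897.8$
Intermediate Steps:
$g = - \frac{110}{9}$ ($g = - \frac{2}{9} + \left(2 - 5\right) 2 \cdot 2 = - \frac{2}{9} - 12 = - \frac{110}{9} \approx -12.222$)
$y = \frac{376}{265}$ ($y = \left(-1\right) \left(- \frac{1}{53}\right) - \frac{7}{-5 + 0} = \frac{1}{53} - \frac{7}{-5} = \frac{1}{53} - - \frac{7}{5} = \frac{1}{53} + \frac{7}{5} = \frac{376}{265} \approx 1.4189$)
$\left(46 g + y\right) - 1337 = \left(46 \left(- \frac{110}{9}\right) + \frac{376}{265}\right) - 1337 = \left(- \frac{5060}{9} + \frac{376}{265}\right) - 1337 = - \frac{1337516}{2385} - 1337 = - \frac{4526261}{2385}$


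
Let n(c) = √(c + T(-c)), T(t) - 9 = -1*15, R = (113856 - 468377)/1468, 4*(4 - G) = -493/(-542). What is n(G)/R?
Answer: -367*I*√2617318/96075191 ≈ -0.0061799*I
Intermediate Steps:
G = 8179/2168 (G = 4 - (-493)/(4*(-542)) = 4 - (-493)*(-1)/(4*542) = 4 - ¼*493/542 = 4 - 493/2168 = 8179/2168 ≈ 3.7726)
R = -354521/1468 (R = -354521*1/1468 = -354521/1468 ≈ -241.50)
T(t) = -6 (T(t) = 9 - 1*15 = 9 - 15 = -6)
n(c) = √(-6 + c) (n(c) = √(c - 6) = √(-6 + c))
n(G)/R = √(-6 + 8179/2168)/(-354521/1468) = √(-4829/2168)*(-1468/354521) = (I*√2617318/1084)*(-1468/354521) = -367*I*√2617318/96075191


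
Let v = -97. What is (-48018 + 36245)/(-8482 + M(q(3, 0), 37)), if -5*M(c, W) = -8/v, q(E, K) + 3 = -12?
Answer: 5709905/4113778 ≈ 1.3880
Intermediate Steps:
q(E, K) = -15 (q(E, K) = -3 - 12 = -15)
M(c, W) = -8/485 (M(c, W) = -(-8)/(5*(-97)) = -(-8)*(-1)/(5*97) = -1/5*8/97 = -8/485)
(-48018 + 36245)/(-8482 + M(q(3, 0), 37)) = (-48018 + 36245)/(-8482 - 8/485) = -11773/(-4113778/485) = -11773*(-485/4113778) = 5709905/4113778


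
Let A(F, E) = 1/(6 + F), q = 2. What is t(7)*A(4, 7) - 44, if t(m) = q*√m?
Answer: -44 + √7/5 ≈ -43.471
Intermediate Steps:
t(m) = 2*√m
t(7)*A(4, 7) - 44 = (2*√7)/(6 + 4) - 44 = (2*√7)/10 - 44 = (2*√7)*(⅒) - 44 = √7/5 - 44 = -44 + √7/5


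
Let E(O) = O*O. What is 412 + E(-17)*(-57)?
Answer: -16061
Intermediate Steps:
E(O) = O**2
412 + E(-17)*(-57) = 412 + (-17)**2*(-57) = 412 + 289*(-57) = 412 - 16473 = -16061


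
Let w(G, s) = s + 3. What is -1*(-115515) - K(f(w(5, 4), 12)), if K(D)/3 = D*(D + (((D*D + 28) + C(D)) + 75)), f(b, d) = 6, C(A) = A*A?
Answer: 112257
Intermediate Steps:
C(A) = A**2
w(G, s) = 3 + s
K(D) = 3*D*(103 + D + 2*D**2) (K(D) = 3*(D*(D + (((D*D + 28) + D**2) + 75))) = 3*(D*(D + (((D**2 + 28) + D**2) + 75))) = 3*(D*(D + (((28 + D**2) + D**2) + 75))) = 3*(D*(D + ((28 + 2*D**2) + 75))) = 3*(D*(D + (103 + 2*D**2))) = 3*(D*(103 + D + 2*D**2)) = 3*D*(103 + D + 2*D**2))
-1*(-115515) - K(f(w(5, 4), 12)) = -1*(-115515) - 3*6*(103 + 6 + 2*6**2) = 115515 - 3*6*(103 + 6 + 2*36) = 115515 - 3*6*(103 + 6 + 72) = 115515 - 3*6*181 = 115515 - 1*3258 = 115515 - 3258 = 112257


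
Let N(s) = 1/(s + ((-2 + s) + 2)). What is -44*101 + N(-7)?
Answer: -62217/14 ≈ -4444.1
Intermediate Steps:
N(s) = 1/(2*s) (N(s) = 1/(s + s) = 1/(2*s))
-44*101 + N(-7) = -44*101 + (½)/(-7) = -4444 + (½)*(-⅐) = -4444 - 1/14 = -62217/14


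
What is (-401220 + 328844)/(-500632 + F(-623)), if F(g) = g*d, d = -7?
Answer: 72376/496271 ≈ 0.14584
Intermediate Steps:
F(g) = -7*g (F(g) = g*(-7) = -7*g)
(-401220 + 328844)/(-500632 + F(-623)) = (-401220 + 328844)/(-500632 - 7*(-623)) = -72376/(-500632 + 4361) = -72376/(-496271) = -72376*(-1/496271) = 72376/496271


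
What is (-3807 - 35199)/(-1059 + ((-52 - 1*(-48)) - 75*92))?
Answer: 39006/7963 ≈ 4.8984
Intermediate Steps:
(-3807 - 35199)/(-1059 + ((-52 - 1*(-48)) - 75*92)) = -39006/(-1059 + ((-52 + 48) - 6900)) = -39006/(-1059 + (-4 - 6900)) = -39006/(-1059 - 6904) = -39006/(-7963) = -39006*(-1/7963) = 39006/7963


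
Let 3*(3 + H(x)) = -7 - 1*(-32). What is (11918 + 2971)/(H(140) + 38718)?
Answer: 44667/116170 ≈ 0.38450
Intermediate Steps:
H(x) = 16/3 (H(x) = -3 + (-7 - 1*(-32))/3 = -3 + (-7 + 32)/3 = -3 + (⅓)*25 = -3 + 25/3 = 16/3)
(11918 + 2971)/(H(140) + 38718) = (11918 + 2971)/(16/3 + 38718) = 14889/(116170/3) = 14889*(3/116170) = 44667/116170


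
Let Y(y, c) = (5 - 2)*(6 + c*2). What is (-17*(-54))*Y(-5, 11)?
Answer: 77112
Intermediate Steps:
Y(y, c) = 18 + 6*c (Y(y, c) = 3*(6 + 2*c) = 18 + 6*c)
(-17*(-54))*Y(-5, 11) = (-17*(-54))*(18 + 6*11) = 918*(18 + 66) = 918*84 = 77112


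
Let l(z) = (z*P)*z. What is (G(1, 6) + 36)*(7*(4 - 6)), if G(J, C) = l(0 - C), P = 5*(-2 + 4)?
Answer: -5544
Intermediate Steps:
P = 10 (P = 5*2 = 10)
l(z) = 10*z² (l(z) = (z*10)*z = (10*z)*z = 10*z²)
G(J, C) = 10*C² (G(J, C) = 10*(0 - C)² = 10*(-C)² = 10*C²)
(G(1, 6) + 36)*(7*(4 - 6)) = (10*6² + 36)*(7*(4 - 6)) = (10*36 + 36)*(7*(-2)) = (360 + 36)*(-14) = 396*(-14) = -5544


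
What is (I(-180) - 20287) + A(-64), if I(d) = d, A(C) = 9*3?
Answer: -20440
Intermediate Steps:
A(C) = 27
(I(-180) - 20287) + A(-64) = (-180 - 20287) + 27 = -20467 + 27 = -20440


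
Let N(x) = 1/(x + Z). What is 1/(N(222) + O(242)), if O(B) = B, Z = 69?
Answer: 291/70423 ≈ 0.0041322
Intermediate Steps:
N(x) = 1/(69 + x) (N(x) = 1/(x + 69) = 1/(69 + x))
1/(N(222) + O(242)) = 1/(1/(69 + 222) + 242) = 1/(1/291 + 242) = 1/(70423/291) = 291/70423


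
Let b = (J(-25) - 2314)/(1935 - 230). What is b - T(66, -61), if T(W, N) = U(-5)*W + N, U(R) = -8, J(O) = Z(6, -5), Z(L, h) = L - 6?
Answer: 1001931/1705 ≈ 587.64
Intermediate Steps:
Z(L, h) = -6 + L
J(O) = 0 (J(O) = -6 + 6 = 0)
T(W, N) = N - 8*W (T(W, N) = -8*W + N = N - 8*W)
b = -2314/1705 (b = (0 - 2314)/(1935 - 230) = -2314/1705 ≈ -1.3572)
b - T(66, -61) = -2314/1705 - (-61 - 8*66) = -2314/1705 - (-61 - 528) = -2314/1705 - 1*(-589) = -2314/1705 + 589 = 1001931/1705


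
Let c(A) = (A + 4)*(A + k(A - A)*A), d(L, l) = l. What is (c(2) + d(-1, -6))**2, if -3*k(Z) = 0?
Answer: 36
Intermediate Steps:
k(Z) = 0 (k(Z) = -1/3*0 = 0)
c(A) = A*(4 + A) (c(A) = (A + 4)*(A + 0*A) = (4 + A)*(A + 0) = (4 + A)*A = A*(4 + A))
(c(2) + d(-1, -6))**2 = (2*(4 + 2) - 6)**2 = (2*6 - 6)**2 = (12 - 6)**2 = 6**2 = 36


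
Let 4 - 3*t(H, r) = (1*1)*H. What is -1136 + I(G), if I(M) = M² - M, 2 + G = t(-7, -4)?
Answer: -10214/9 ≈ -1134.9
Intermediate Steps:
t(H, r) = 4/3 - H/3 (t(H, r) = 4/3 - 1*1*H/3 = 4/3 - H/3)
G = 5/3 (G = -2 + (4/3 - ⅓*(-7)) = -2 + (4/3 + 7/3) = -2 + 11/3 = 5/3 ≈ 1.6667)
-1136 + I(G) = -1136 + 5*(-1 + 5/3)/3 = -1136 + (5/3)*(⅔) = -1136 + 10/9 = -10214/9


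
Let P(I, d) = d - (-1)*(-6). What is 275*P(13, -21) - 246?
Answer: -7671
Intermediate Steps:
P(I, d) = -6 + d (P(I, d) = d - 1*6 = d - 6 = -6 + d)
275*P(13, -21) - 246 = 275*(-6 - 21) - 246 = 275*(-27) - 246 = -7425 - 246 = -7671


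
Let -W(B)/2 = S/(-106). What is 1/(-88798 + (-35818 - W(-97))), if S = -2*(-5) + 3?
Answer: -53/6604661 ≈ -8.0246e-6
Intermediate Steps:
S = 13 (S = 10 + 3 = 13)
W(B) = 13/53 (W(B) = -26/(-106) = -26*(-1)/106 = -2*(-13/106) = 13/53)
1/(-88798 + (-35818 - W(-97))) = 1/(-88798 + (-35818 - 1*13/53)) = 1/(-88798 + (-35818 - 13/53)) = 1/(-88798 - 1898367/53) = 1/(-6604661/53) = -53/6604661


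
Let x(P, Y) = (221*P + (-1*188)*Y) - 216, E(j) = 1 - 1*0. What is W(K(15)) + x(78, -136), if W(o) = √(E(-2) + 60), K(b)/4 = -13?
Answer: 42590 + √61 ≈ 42598.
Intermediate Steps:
E(j) = 1 (E(j) = 1 + 0 = 1)
K(b) = -52 (K(b) = 4*(-13) = -52)
x(P, Y) = -216 - 188*Y + 221*P (x(P, Y) = (221*P - 188*Y) - 216 = (-188*Y + 221*P) - 216 = -216 - 188*Y + 221*P)
W(o) = √61 (W(o) = √(1 + 60) = √61)
W(K(15)) + x(78, -136) = √61 + (-216 - 188*(-136) + 221*78) = √61 + (-216 + 25568 + 17238) = √61 + 42590 = 42590 + √61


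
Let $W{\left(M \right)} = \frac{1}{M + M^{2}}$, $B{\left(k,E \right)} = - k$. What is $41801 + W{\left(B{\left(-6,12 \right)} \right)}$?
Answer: $\frac{1755643}{42} \approx 41801.0$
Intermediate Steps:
$41801 + W{\left(B{\left(-6,12 \right)} \right)} = 41801 + \frac{1}{\left(-1\right) \left(-6\right) \left(1 - -6\right)} = 41801 + \frac{1}{6 \left(1 + 6\right)} = 41801 + \frac{1}{6 \cdot 7} = 41801 + \frac{1}{6} \cdot \frac{1}{7} = 41801 + \frac{1}{42} = \frac{1755643}{42}$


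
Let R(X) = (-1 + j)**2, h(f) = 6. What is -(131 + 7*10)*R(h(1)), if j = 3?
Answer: -804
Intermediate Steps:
R(X) = 4 (R(X) = (-1 + 3)**2 = 2**2 = 4)
-(131 + 7*10)*R(h(1)) = -(131 + 7*10)*4 = -(131 + 70)*4 = -201*4 = -1*804 = -804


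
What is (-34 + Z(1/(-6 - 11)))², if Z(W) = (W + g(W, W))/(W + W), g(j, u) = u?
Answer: 1089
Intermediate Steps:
Z(W) = 1 (Z(W) = (W + W)/(W + W) = (2*W)/((2*W)) = (2*W)*(1/(2*W)) = 1)
(-34 + Z(1/(-6 - 11)))² = (-34 + 1)² = (-33)² = 1089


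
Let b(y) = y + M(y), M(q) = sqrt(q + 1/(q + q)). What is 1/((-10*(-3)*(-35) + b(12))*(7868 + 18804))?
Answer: -1557/43105897789 - 17*sqrt(6)/344847182312 ≈ -3.6241e-8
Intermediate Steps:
M(q) = sqrt(q + 1/(2*q))
b(y) = y + sqrt(2/y + 4*y)/2
1/((-10*(-3)*(-35) + b(12))*(7868 + 18804)) = 1/((-10*(-3)*(-35) + (12 + sqrt(2/12 + 4*12)/2))*(7868 + 18804)) = 1/((30*(-35) + (12 + sqrt(2*(1/12) + 48)/2))*26672) = 1/((-1050 + (12 + sqrt(1/6 + 48)/2))*26672) = 1/((-1050 + (12 + sqrt(289/6)/2))*26672) = 1/((-1050 + (12 + (17*sqrt(6)/6)/2))*26672) = 1/((-1050 + (12 + 17*sqrt(6)/12))*26672) = 1/((-1038 + 17*sqrt(6)/12)*26672) = 1/(-27685536 + 113356*sqrt(6)/3)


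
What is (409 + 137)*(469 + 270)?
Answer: 403494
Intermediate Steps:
(409 + 137)*(469 + 270) = 546*739 = 403494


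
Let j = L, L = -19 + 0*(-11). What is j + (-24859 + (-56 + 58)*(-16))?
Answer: -24910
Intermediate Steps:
L = -19 (L = -19 + 0 = -19)
j = -19
j + (-24859 + (-56 + 58)*(-16)) = -19 + (-24859 + (-56 + 58)*(-16)) = -19 + (-24859 + 2*(-16)) = -19 + (-24859 - 32) = -19 - 24891 = -24910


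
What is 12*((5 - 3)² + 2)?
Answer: 72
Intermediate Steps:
12*((5 - 3)² + 2) = 12*(2² + 2) = 12*(4 + 2) = 12*6 = 72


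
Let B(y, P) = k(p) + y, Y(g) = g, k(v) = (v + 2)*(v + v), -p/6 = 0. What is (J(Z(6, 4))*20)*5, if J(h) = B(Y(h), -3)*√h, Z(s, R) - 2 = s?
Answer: 1600*√2 ≈ 2262.7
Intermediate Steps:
p = 0 (p = -6*0 = 0)
k(v) = 2*v*(2 + v) (k(v) = (2 + v)*(2*v) = 2*v*(2 + v))
Z(s, R) = 2 + s
B(y, P) = y (B(y, P) = 2*0*(2 + 0) + y = 2*0*2 + y = 0 + y = y)
J(h) = h^(3/2) (J(h) = h*√h = h^(3/2))
(J(Z(6, 4))*20)*5 = ((2 + 6)^(3/2)*20)*5 = (8^(3/2)*20)*5 = ((16*√2)*20)*5 = (320*√2)*5 = 1600*√2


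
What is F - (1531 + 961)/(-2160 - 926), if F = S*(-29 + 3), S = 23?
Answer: -921468/1543 ≈ -597.19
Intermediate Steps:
F = -598 (F = 23*(-29 + 3) = 23*(-26) = -598)
F - (1531 + 961)/(-2160 - 926) = -598 - (1531 + 961)/(-2160 - 926) = -598 - 2492/(-3086) = -598 - 2492*(-1)/3086 = -598 - 1*(-1246/1543) = -598 + 1246/1543 = -921468/1543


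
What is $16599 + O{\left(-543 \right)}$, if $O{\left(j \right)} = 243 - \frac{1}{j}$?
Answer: $\frac{9145207}{543} \approx 16842.0$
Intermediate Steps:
$16599 + O{\left(-543 \right)} = 16599 + \left(243 - \frac{1}{-543}\right) = 16599 + \left(243 - - \frac{1}{543}\right) = 16599 + \left(243 + \frac{1}{543}\right) = 16599 + \frac{131950}{543} = \frac{9145207}{543}$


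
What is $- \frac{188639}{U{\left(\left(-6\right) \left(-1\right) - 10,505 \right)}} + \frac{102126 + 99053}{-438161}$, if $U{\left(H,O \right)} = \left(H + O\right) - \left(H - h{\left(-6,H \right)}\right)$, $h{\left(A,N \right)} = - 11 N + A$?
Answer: $- \frac{82763493076}{237921423} \approx -347.86$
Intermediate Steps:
$h{\left(A,N \right)} = A - 11 N$
$U{\left(H,O \right)} = -6 + O - 11 H$ ($U{\left(H,O \right)} = \left(H + O\right) - \left(6 + 12 H\right) = -6 + O - 11 H$)
$- \frac{188639}{U{\left(\left(-6\right) \left(-1\right) - 10,505 \right)}} + \frac{102126 + 99053}{-438161} = - \frac{188639}{-6 + 505 - 11 \left(\left(-6\right) \left(-1\right) - 10\right)} + \frac{102126 + 99053}{-438161} = - \frac{188639}{-6 + 505 - 11 \left(6 - 10\right)} + 201179 \left(- \frac{1}{438161}\right) = - \frac{188639}{-6 + 505 - -44} - \frac{201179}{438161} = - \frac{188639}{-6 + 505 + 44} - \frac{201179}{438161} = - \frac{188639}{543} - \frac{201179}{438161} = - \frac{82763493076}{237921423}$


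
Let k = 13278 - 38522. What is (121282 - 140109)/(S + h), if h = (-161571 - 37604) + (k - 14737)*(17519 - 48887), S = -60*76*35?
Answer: -18827/1253765233 ≈ -1.5016e-5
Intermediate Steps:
k = -25244
S = -159600 (S = -4560*35 = -159600)
h = 1253924833 (h = (-161571 - 37604) + (-25244 - 14737)*(17519 - 48887) = -199175 - 39981*(-31368) = -199175 + 1254124008 = 1253924833)
(121282 - 140109)/(S + h) = (121282 - 140109)/(-159600 + 1253924833) = -18827/1253765233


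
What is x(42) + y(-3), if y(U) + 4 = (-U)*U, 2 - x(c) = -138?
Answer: 127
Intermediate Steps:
x(c) = 140 (x(c) = 2 - 1*(-138) = 2 + 138 = 140)
y(U) = -4 - U² (y(U) = -4 + (-U)*U = -4 - U²)
x(42) + y(-3) = 140 + (-4 - 1*(-3)²) = 140 + (-4 - 1*9) = 140 + (-4 - 9) = 140 - 13 = 127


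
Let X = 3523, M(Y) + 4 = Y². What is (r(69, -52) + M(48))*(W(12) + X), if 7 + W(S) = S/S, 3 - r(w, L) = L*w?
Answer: 20718647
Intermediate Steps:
r(w, L) = 3 - L*w
M(Y) = -4 + Y²
W(S) = -6 (W(S) = -7 + S/S = -7 + 1 = -6)
(r(69, -52) + M(48))*(W(12) + X) = ((3 - 1*(-52)*69) + (-4 + 48²))*(-6 + 3523) = ((3 + 3588) + (-4 + 2304))*3517 = (3591 + 2300)*3517 = 5891*3517 = 20718647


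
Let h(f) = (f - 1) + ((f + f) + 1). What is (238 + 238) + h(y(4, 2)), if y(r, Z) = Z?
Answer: 482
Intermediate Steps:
h(f) = 3*f (h(f) = (-1 + f) + (2*f + 1) = (-1 + f) + (1 + 2*f) = 3*f)
(238 + 238) + h(y(4, 2)) = (238 + 238) + 3*2 = 476 + 6 = 482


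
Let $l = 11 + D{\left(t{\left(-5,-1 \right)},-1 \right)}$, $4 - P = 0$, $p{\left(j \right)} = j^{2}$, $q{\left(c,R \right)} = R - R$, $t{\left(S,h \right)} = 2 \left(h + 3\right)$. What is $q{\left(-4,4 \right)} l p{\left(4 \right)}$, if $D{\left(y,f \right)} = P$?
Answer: $0$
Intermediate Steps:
$t{\left(S,h \right)} = 6 + 2 h$ ($t{\left(S,h \right)} = 2 \left(3 + h\right) = 6 + 2 h$)
$q{\left(c,R \right)} = 0$
$P = 4$ ($P = 4 - 0 = 4 + 0 = 4$)
$D{\left(y,f \right)} = 4$
$l = 15$ ($l = 11 + 4 = 15$)
$q{\left(-4,4 \right)} l p{\left(4 \right)} = 0 \cdot 15 \cdot 4^{2} = 0 \cdot 16 = 0$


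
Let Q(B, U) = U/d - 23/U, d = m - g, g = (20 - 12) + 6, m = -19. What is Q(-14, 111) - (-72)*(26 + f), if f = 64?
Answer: 7907720/1221 ≈ 6476.4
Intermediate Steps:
g = 14 (g = 8 + 6 = 14)
d = -33 (d = -19 - 1*14 = -19 - 14 = -33)
Q(B, U) = -23/U - U/33 (Q(B, U) = U/(-33) - 23/U = U*(-1/33) - 23/U = -U/33 - 23/U = -23/U - U/33)
Q(-14, 111) - (-72)*(26 + f) = (-23/111 - 1/33*111) - (-72)*(26 + 64) = (-23*1/111 - 37/11) - (-72)*90 = (-23/111 - 37/11) - 1*(-6480) = -4360/1221 + 6480 = 7907720/1221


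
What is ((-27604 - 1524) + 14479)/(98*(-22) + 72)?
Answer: 14649/2084 ≈ 7.0293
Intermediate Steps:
((-27604 - 1524) + 14479)/(98*(-22) + 72) = (-29128 + 14479)/(-2156 + 72) = -14649/(-2084) = -14649*(-1/2084) = 14649/2084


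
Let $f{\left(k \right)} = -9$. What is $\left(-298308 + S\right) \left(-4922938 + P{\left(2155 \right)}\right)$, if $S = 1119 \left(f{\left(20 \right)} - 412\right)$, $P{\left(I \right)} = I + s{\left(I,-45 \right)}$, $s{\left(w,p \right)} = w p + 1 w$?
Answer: $3859040057421$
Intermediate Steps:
$s{\left(w,p \right)} = w + p w$ ($s{\left(w,p \right)} = p w + w = w + p w$)
$P{\left(I \right)} = - 43 I$ ($P{\left(I \right)} = I + I \left(1 - 45\right) = I + I \left(-44\right) = I - 44 I = - 43 I$)
$S = -471099$ ($S = 1119 \left(-9 - 412\right) = 1119 \left(-421\right) = -471099$)
$\left(-298308 + S\right) \left(-4922938 + P{\left(2155 \right)}\right) = \left(-298308 - 471099\right) \left(-4922938 - 92665\right) = - 769407 \left(-4922938 - 92665\right) = \left(-769407\right) \left(-5015603\right) = 3859040057421$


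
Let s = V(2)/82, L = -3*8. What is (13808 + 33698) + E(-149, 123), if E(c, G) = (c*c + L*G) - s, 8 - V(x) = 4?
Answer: 2736953/41 ≈ 66755.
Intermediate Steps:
L = -24
V(x) = 4 (V(x) = 8 - 1*4 = 8 - 4 = 4)
s = 2/41 (s = 4/82 = 4*(1/82) = 2/41 ≈ 0.048781)
E(c, G) = -2/41 + c**2 - 24*G (E(c, G) = (c*c - 24*G) - 1*2/41 = (c**2 - 24*G) - 2/41 = -2/41 + c**2 - 24*G)
(13808 + 33698) + E(-149, 123) = (13808 + 33698) + (-2/41 + (-149)**2 - 24*123) = 47506 + (-2/41 + 22201 - 2952) = 47506 + 789207/41 = 2736953/41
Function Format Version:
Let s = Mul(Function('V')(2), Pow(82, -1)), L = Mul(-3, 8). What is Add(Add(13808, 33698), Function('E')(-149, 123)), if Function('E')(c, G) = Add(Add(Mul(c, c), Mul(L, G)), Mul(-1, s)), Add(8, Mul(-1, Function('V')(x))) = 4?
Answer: Rational(2736953, 41) ≈ 66755.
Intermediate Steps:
L = -24
Function('V')(x) = 4 (Function('V')(x) = Add(8, Mul(-1, 4)) = Add(8, -4) = 4)
s = Rational(2, 41) (s = Mul(4, Pow(82, -1)) = Mul(4, Rational(1, 82)) = Rational(2, 41) ≈ 0.048781)
Function('E')(c, G) = Add(Rational(-2, 41), Pow(c, 2), Mul(-24, G)) (Function('E')(c, G) = Add(Add(Mul(c, c), Mul(-24, G)), Mul(-1, Rational(2, 41))) = Add(Add(Pow(c, 2), Mul(-24, G)), Rational(-2, 41)) = Add(Rational(-2, 41), Pow(c, 2), Mul(-24, G)))
Add(Add(13808, 33698), Function('E')(-149, 123)) = Add(Add(13808, 33698), Add(Rational(-2, 41), Pow(-149, 2), Mul(-24, 123))) = Add(47506, Add(Rational(-2, 41), 22201, -2952)) = Add(47506, Rational(789207, 41)) = Rational(2736953, 41)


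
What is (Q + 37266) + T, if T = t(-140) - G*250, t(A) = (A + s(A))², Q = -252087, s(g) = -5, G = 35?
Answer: -202546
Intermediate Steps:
t(A) = (-5 + A)² (t(A) = (A - 5)² = (-5 + A)²)
T = 12275 (T = (-5 - 140)² - 35*250 = (-145)² - 1*8750 = 21025 - 8750 = 12275)
(Q + 37266) + T = (-252087 + 37266) + 12275 = -214821 + 12275 = -202546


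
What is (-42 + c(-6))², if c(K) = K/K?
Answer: 1681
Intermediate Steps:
c(K) = 1
(-42 + c(-6))² = (-42 + 1)² = (-41)² = 1681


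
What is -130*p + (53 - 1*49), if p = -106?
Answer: 13784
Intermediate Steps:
-130*p + (53 - 1*49) = -130*(-106) + (53 - 1*49) = 13780 + (53 - 49) = 13780 + 4 = 13784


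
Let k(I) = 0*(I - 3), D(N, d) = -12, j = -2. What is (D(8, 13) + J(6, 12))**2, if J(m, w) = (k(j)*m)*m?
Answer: 144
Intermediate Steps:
k(I) = 0 (k(I) = 0*(-3 + I) = 0)
J(m, w) = 0 (J(m, w) = (0*m)*m = 0*m = 0)
(D(8, 13) + J(6, 12))**2 = (-12 + 0)**2 = (-12)**2 = 144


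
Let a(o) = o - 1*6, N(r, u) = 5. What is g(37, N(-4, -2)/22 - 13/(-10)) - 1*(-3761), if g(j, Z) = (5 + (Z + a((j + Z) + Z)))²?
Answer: 16358849/3025 ≈ 5407.9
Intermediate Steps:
a(o) = -6 + o (a(o) = o - 6 = -6 + o)
g(j, Z) = (-1 + j + 3*Z)² (g(j, Z) = (5 + (Z + (-6 + ((j + Z) + Z))))² = (5 + (Z + (-6 + ((Z + j) + Z))))² = (5 + (Z + (-6 + (j + 2*Z))))² = (5 + (Z + (-6 + j + 2*Z)))² = (5 + (-6 + j + 3*Z))² = (-1 + j + 3*Z)²)
g(37, N(-4, -2)/22 - 13/(-10)) - 1*(-3761) = (-1 + 37 + 3*(5/22 - 13/(-10)))² - 1*(-3761) = (-1 + 37 + 3*(5*(1/22) - 13*(-⅒)))² + 3761 = (-1 + 37 + 3*(5/22 + 13/10))² + 3761 = (-1 + 37 + 3*(84/55))² + 3761 = (-1 + 37 + 252/55)² + 3761 = (2232/55)² + 3761 = 4981824/3025 + 3761 = 16358849/3025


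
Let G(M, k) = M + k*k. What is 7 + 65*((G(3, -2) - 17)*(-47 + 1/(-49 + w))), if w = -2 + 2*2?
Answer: 1436829/47 ≈ 30571.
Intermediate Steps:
w = 2 (w = -2 + 4 = 2)
G(M, k) = M + k²
7 + 65*((G(3, -2) - 17)*(-47 + 1/(-49 + w))) = 7 + 65*(((3 + (-2)²) - 17)*(-47 + 1/(-49 + 2))) = 7 + 65*(((3 + 4) - 17)*(-47 + 1/(-47))) = 7 + 65*((7 - 17)*(-47 - 1/47)) = 7 + 65*(-10*(-2210/47)) = 7 + 65*(22100/47) = 7 + 1436500/47 = 1436829/47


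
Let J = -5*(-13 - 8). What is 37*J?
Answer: 3885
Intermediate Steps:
J = 105 (J = -5*(-21) = 105)
37*J = 37*105 = 3885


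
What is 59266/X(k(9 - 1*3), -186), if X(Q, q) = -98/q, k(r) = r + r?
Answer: 5511738/49 ≈ 1.1248e+5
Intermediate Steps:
k(r) = 2*r
59266/X(k(9 - 1*3), -186) = 59266/((-98/(-186))) = 59266/((-98*(-1/186))) = 59266/(49/93) = 59266*(93/49) = 5511738/49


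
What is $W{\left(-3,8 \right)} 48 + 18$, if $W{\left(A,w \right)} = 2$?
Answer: $114$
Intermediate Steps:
$W{\left(-3,8 \right)} 48 + 18 = 2 \cdot 48 + 18 = 96 + 18 = 114$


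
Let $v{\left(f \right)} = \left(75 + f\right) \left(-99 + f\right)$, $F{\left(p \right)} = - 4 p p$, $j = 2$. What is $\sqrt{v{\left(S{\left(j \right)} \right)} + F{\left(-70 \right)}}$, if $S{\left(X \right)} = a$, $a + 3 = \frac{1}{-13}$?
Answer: $\frac{3 i \sqrt{505905}}{13} \approx 164.14 i$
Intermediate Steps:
$a = - \frac{40}{13}$ ($a = -3 + \frac{1}{-13} = -3 - \frac{1}{13} = - \frac{40}{13} \approx -3.0769$)
$F{\left(p \right)} = - 4 p^{2}$
$S{\left(X \right)} = - \frac{40}{13}$
$v{\left(f \right)} = \left(-99 + f\right) \left(75 + f\right)$
$\sqrt{v{\left(S{\left(j \right)} \right)} + F{\left(-70 \right)}} = \sqrt{\left(-7425 + \left(- \frac{40}{13}\right)^{2} - - \frac{960}{13}\right) - 4 \left(-70\right)^{2}} = \sqrt{\left(-7425 + \frac{1600}{169} + \frac{960}{13}\right) - 19600} = \sqrt{- \frac{1240745}{169} - 19600} = \sqrt{- \frac{4553145}{169}} = \frac{3 i \sqrt{505905}}{13}$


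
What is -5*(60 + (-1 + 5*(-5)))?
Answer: -170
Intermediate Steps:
-5*(60 + (-1 + 5*(-5))) = -5*(60 + (-1 - 25)) = -5*(60 - 26) = -5*34 = -170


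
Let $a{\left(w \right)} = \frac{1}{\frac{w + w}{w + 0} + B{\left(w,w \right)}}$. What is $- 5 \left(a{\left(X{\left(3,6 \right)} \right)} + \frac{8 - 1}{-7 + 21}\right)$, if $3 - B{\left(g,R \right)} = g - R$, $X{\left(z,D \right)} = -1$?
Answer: $- \frac{7}{2} \approx -3.5$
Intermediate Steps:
$B{\left(g,R \right)} = 3 + R - g$ ($B{\left(g,R \right)} = 3 - \left(g - R\right) = 3 + \left(R - g\right) = 3 + R - g$)
$a{\left(w \right)} = \frac{1}{5}$ ($a{\left(w \right)} = \frac{1}{\frac{w + w}{w + 0} + \left(3 + w - w\right)} = \frac{1}{\frac{2 w}{w} + 3} = \frac{1}{2 + 3} = \frac{1}{5}$)
$- 5 \left(a{\left(X{\left(3,6 \right)} \right)} + \frac{8 - 1}{-7 + 21}\right) = - 5 \left(\frac{1}{5} + \frac{8 - 1}{-7 + 21}\right) = - 5 \left(\frac{1}{5} + \frac{7}{14}\right) = - 5 \left(\frac{1}{5} + 7 \cdot \frac{1}{14}\right) = - 5 \left(\frac{1}{5} + \frac{1}{2}\right) = \left(-5\right) \frac{7}{10} = - \frac{7}{2}$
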